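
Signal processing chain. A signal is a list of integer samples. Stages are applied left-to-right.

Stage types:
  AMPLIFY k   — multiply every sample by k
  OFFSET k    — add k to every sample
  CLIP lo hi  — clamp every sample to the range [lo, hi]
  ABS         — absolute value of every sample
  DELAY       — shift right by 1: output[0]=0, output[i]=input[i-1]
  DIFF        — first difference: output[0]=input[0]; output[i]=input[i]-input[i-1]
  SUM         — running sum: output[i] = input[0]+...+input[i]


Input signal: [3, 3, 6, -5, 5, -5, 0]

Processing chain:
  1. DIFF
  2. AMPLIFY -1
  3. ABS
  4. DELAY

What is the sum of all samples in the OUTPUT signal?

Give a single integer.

Answer: 37

Derivation:
Input: [3, 3, 6, -5, 5, -5, 0]
Stage 1 (DIFF): s[0]=3, 3-3=0, 6-3=3, -5-6=-11, 5--5=10, -5-5=-10, 0--5=5 -> [3, 0, 3, -11, 10, -10, 5]
Stage 2 (AMPLIFY -1): 3*-1=-3, 0*-1=0, 3*-1=-3, -11*-1=11, 10*-1=-10, -10*-1=10, 5*-1=-5 -> [-3, 0, -3, 11, -10, 10, -5]
Stage 3 (ABS): |-3|=3, |0|=0, |-3|=3, |11|=11, |-10|=10, |10|=10, |-5|=5 -> [3, 0, 3, 11, 10, 10, 5]
Stage 4 (DELAY): [0, 3, 0, 3, 11, 10, 10] = [0, 3, 0, 3, 11, 10, 10] -> [0, 3, 0, 3, 11, 10, 10]
Output sum: 37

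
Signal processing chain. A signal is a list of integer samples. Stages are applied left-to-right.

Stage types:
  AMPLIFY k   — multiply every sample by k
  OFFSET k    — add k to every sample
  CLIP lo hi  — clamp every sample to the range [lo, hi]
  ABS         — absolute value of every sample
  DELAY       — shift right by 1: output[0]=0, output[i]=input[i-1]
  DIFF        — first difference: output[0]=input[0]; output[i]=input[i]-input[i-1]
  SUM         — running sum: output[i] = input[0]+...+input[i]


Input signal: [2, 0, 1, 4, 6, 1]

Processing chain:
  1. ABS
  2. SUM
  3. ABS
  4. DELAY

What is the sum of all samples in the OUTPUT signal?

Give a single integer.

Input: [2, 0, 1, 4, 6, 1]
Stage 1 (ABS): |2|=2, |0|=0, |1|=1, |4|=4, |6|=6, |1|=1 -> [2, 0, 1, 4, 6, 1]
Stage 2 (SUM): sum[0..0]=2, sum[0..1]=2, sum[0..2]=3, sum[0..3]=7, sum[0..4]=13, sum[0..5]=14 -> [2, 2, 3, 7, 13, 14]
Stage 3 (ABS): |2|=2, |2|=2, |3|=3, |7|=7, |13|=13, |14|=14 -> [2, 2, 3, 7, 13, 14]
Stage 4 (DELAY): [0, 2, 2, 3, 7, 13] = [0, 2, 2, 3, 7, 13] -> [0, 2, 2, 3, 7, 13]
Output sum: 27

Answer: 27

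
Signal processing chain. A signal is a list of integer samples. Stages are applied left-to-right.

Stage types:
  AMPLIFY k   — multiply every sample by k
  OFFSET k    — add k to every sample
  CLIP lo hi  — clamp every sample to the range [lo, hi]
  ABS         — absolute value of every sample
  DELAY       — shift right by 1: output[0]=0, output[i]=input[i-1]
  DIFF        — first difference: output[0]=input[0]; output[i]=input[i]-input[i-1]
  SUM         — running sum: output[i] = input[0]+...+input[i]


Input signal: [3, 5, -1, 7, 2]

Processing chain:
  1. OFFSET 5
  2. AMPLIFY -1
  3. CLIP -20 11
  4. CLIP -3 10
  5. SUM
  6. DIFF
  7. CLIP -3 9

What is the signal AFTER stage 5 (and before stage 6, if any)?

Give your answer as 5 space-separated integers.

Answer: -3 -6 -9 -12 -15

Derivation:
Input: [3, 5, -1, 7, 2]
Stage 1 (OFFSET 5): 3+5=8, 5+5=10, -1+5=4, 7+5=12, 2+5=7 -> [8, 10, 4, 12, 7]
Stage 2 (AMPLIFY -1): 8*-1=-8, 10*-1=-10, 4*-1=-4, 12*-1=-12, 7*-1=-7 -> [-8, -10, -4, -12, -7]
Stage 3 (CLIP -20 11): clip(-8,-20,11)=-8, clip(-10,-20,11)=-10, clip(-4,-20,11)=-4, clip(-12,-20,11)=-12, clip(-7,-20,11)=-7 -> [-8, -10, -4, -12, -7]
Stage 4 (CLIP -3 10): clip(-8,-3,10)=-3, clip(-10,-3,10)=-3, clip(-4,-3,10)=-3, clip(-12,-3,10)=-3, clip(-7,-3,10)=-3 -> [-3, -3, -3, -3, -3]
Stage 5 (SUM): sum[0..0]=-3, sum[0..1]=-6, sum[0..2]=-9, sum[0..3]=-12, sum[0..4]=-15 -> [-3, -6, -9, -12, -15]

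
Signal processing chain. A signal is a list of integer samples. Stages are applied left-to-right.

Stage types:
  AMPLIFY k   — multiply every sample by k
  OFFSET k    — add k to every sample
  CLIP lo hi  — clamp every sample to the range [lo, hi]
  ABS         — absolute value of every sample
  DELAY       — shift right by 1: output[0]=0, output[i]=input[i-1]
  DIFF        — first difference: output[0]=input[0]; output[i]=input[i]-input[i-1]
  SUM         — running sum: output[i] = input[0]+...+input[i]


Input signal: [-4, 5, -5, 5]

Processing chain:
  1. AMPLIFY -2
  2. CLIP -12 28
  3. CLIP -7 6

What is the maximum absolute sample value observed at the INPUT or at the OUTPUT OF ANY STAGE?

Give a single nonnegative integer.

Answer: 10

Derivation:
Input: [-4, 5, -5, 5] (max |s|=5)
Stage 1 (AMPLIFY -2): -4*-2=8, 5*-2=-10, -5*-2=10, 5*-2=-10 -> [8, -10, 10, -10] (max |s|=10)
Stage 2 (CLIP -12 28): clip(8,-12,28)=8, clip(-10,-12,28)=-10, clip(10,-12,28)=10, clip(-10,-12,28)=-10 -> [8, -10, 10, -10] (max |s|=10)
Stage 3 (CLIP -7 6): clip(8,-7,6)=6, clip(-10,-7,6)=-7, clip(10,-7,6)=6, clip(-10,-7,6)=-7 -> [6, -7, 6, -7] (max |s|=7)
Overall max amplitude: 10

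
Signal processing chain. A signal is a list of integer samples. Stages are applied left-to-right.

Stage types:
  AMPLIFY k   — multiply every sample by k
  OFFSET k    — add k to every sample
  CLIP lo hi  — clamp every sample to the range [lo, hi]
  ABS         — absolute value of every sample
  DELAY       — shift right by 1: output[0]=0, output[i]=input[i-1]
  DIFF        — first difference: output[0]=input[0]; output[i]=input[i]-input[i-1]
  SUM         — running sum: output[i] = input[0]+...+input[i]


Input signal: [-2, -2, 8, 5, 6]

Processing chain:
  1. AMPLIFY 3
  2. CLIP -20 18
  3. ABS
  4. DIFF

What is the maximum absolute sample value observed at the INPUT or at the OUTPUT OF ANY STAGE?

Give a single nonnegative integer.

Input: [-2, -2, 8, 5, 6] (max |s|=8)
Stage 1 (AMPLIFY 3): -2*3=-6, -2*3=-6, 8*3=24, 5*3=15, 6*3=18 -> [-6, -6, 24, 15, 18] (max |s|=24)
Stage 2 (CLIP -20 18): clip(-6,-20,18)=-6, clip(-6,-20,18)=-6, clip(24,-20,18)=18, clip(15,-20,18)=15, clip(18,-20,18)=18 -> [-6, -6, 18, 15, 18] (max |s|=18)
Stage 3 (ABS): |-6|=6, |-6|=6, |18|=18, |15|=15, |18|=18 -> [6, 6, 18, 15, 18] (max |s|=18)
Stage 4 (DIFF): s[0]=6, 6-6=0, 18-6=12, 15-18=-3, 18-15=3 -> [6, 0, 12, -3, 3] (max |s|=12)
Overall max amplitude: 24

Answer: 24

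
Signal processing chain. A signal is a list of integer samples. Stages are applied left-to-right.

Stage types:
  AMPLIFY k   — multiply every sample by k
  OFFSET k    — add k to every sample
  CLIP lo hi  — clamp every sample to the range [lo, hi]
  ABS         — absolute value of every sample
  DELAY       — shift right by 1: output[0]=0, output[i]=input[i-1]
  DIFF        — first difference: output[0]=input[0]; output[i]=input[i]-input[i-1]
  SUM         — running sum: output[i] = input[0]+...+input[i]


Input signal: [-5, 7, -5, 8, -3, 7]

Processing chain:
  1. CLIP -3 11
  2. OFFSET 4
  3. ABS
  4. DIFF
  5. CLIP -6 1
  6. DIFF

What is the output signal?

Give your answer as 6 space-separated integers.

Input: [-5, 7, -5, 8, -3, 7]
Stage 1 (CLIP -3 11): clip(-5,-3,11)=-3, clip(7,-3,11)=7, clip(-5,-3,11)=-3, clip(8,-3,11)=8, clip(-3,-3,11)=-3, clip(7,-3,11)=7 -> [-3, 7, -3, 8, -3, 7]
Stage 2 (OFFSET 4): -3+4=1, 7+4=11, -3+4=1, 8+4=12, -3+4=1, 7+4=11 -> [1, 11, 1, 12, 1, 11]
Stage 3 (ABS): |1|=1, |11|=11, |1|=1, |12|=12, |1|=1, |11|=11 -> [1, 11, 1, 12, 1, 11]
Stage 4 (DIFF): s[0]=1, 11-1=10, 1-11=-10, 12-1=11, 1-12=-11, 11-1=10 -> [1, 10, -10, 11, -11, 10]
Stage 5 (CLIP -6 1): clip(1,-6,1)=1, clip(10,-6,1)=1, clip(-10,-6,1)=-6, clip(11,-6,1)=1, clip(-11,-6,1)=-6, clip(10,-6,1)=1 -> [1, 1, -6, 1, -6, 1]
Stage 6 (DIFF): s[0]=1, 1-1=0, -6-1=-7, 1--6=7, -6-1=-7, 1--6=7 -> [1, 0, -7, 7, -7, 7]

Answer: 1 0 -7 7 -7 7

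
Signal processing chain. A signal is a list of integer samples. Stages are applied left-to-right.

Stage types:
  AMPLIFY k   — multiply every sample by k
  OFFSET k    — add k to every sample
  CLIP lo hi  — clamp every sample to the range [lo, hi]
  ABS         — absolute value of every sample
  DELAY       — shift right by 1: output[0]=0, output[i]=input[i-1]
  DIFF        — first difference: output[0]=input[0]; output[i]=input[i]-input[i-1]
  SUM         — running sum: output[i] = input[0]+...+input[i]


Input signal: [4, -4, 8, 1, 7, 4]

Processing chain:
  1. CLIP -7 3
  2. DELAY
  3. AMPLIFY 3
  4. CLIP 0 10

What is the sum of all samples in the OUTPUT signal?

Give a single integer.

Answer: 30

Derivation:
Input: [4, -4, 8, 1, 7, 4]
Stage 1 (CLIP -7 3): clip(4,-7,3)=3, clip(-4,-7,3)=-4, clip(8,-7,3)=3, clip(1,-7,3)=1, clip(7,-7,3)=3, clip(4,-7,3)=3 -> [3, -4, 3, 1, 3, 3]
Stage 2 (DELAY): [0, 3, -4, 3, 1, 3] = [0, 3, -4, 3, 1, 3] -> [0, 3, -4, 3, 1, 3]
Stage 3 (AMPLIFY 3): 0*3=0, 3*3=9, -4*3=-12, 3*3=9, 1*3=3, 3*3=9 -> [0, 9, -12, 9, 3, 9]
Stage 4 (CLIP 0 10): clip(0,0,10)=0, clip(9,0,10)=9, clip(-12,0,10)=0, clip(9,0,10)=9, clip(3,0,10)=3, clip(9,0,10)=9 -> [0, 9, 0, 9, 3, 9]
Output sum: 30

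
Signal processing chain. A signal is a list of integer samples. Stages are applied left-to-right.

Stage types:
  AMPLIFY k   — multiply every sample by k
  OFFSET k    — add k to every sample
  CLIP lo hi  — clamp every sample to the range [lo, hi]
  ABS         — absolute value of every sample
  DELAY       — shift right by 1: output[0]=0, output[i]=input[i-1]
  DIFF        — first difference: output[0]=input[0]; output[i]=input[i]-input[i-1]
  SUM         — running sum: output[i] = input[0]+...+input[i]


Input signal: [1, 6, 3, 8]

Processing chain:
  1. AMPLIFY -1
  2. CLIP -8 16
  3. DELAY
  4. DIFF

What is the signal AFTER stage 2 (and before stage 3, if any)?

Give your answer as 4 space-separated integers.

Input: [1, 6, 3, 8]
Stage 1 (AMPLIFY -1): 1*-1=-1, 6*-1=-6, 3*-1=-3, 8*-1=-8 -> [-1, -6, -3, -8]
Stage 2 (CLIP -8 16): clip(-1,-8,16)=-1, clip(-6,-8,16)=-6, clip(-3,-8,16)=-3, clip(-8,-8,16)=-8 -> [-1, -6, -3, -8]

Answer: -1 -6 -3 -8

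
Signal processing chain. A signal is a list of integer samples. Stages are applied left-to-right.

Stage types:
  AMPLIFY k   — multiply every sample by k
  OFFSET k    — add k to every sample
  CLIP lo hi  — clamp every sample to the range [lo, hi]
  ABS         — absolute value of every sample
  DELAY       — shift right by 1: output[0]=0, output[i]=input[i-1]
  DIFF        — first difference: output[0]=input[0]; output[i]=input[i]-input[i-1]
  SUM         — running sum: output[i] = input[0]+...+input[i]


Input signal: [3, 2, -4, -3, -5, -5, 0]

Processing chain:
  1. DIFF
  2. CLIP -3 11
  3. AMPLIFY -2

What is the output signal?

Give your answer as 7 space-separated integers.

Answer: -6 2 6 -2 4 0 -10

Derivation:
Input: [3, 2, -4, -3, -5, -5, 0]
Stage 1 (DIFF): s[0]=3, 2-3=-1, -4-2=-6, -3--4=1, -5--3=-2, -5--5=0, 0--5=5 -> [3, -1, -6, 1, -2, 0, 5]
Stage 2 (CLIP -3 11): clip(3,-3,11)=3, clip(-1,-3,11)=-1, clip(-6,-3,11)=-3, clip(1,-3,11)=1, clip(-2,-3,11)=-2, clip(0,-3,11)=0, clip(5,-3,11)=5 -> [3, -1, -3, 1, -2, 0, 5]
Stage 3 (AMPLIFY -2): 3*-2=-6, -1*-2=2, -3*-2=6, 1*-2=-2, -2*-2=4, 0*-2=0, 5*-2=-10 -> [-6, 2, 6, -2, 4, 0, -10]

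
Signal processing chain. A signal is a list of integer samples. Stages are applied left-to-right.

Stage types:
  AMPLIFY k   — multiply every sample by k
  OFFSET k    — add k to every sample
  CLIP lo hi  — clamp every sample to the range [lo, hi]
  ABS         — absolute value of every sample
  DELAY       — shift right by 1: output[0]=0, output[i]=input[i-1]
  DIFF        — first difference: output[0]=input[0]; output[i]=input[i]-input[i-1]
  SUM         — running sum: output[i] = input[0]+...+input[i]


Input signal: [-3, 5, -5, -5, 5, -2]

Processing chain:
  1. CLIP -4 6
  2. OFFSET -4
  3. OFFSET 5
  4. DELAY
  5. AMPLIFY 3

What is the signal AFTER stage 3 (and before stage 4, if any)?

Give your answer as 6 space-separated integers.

Input: [-3, 5, -5, -5, 5, -2]
Stage 1 (CLIP -4 6): clip(-3,-4,6)=-3, clip(5,-4,6)=5, clip(-5,-4,6)=-4, clip(-5,-4,6)=-4, clip(5,-4,6)=5, clip(-2,-4,6)=-2 -> [-3, 5, -4, -4, 5, -2]
Stage 2 (OFFSET -4): -3+-4=-7, 5+-4=1, -4+-4=-8, -4+-4=-8, 5+-4=1, -2+-4=-6 -> [-7, 1, -8, -8, 1, -6]
Stage 3 (OFFSET 5): -7+5=-2, 1+5=6, -8+5=-3, -8+5=-3, 1+5=6, -6+5=-1 -> [-2, 6, -3, -3, 6, -1]

Answer: -2 6 -3 -3 6 -1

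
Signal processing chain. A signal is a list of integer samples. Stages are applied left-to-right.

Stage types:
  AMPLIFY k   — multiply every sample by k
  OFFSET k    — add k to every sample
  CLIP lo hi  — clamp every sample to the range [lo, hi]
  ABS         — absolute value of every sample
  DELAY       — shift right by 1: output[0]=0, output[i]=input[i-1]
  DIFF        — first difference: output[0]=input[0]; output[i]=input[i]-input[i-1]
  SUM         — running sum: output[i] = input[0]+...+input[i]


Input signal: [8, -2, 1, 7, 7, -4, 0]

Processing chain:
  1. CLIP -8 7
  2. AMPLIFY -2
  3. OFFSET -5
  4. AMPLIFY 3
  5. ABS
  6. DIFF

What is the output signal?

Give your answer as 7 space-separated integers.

Answer: 57 -54 18 36 0 -48 6

Derivation:
Input: [8, -2, 1, 7, 7, -4, 0]
Stage 1 (CLIP -8 7): clip(8,-8,7)=7, clip(-2,-8,7)=-2, clip(1,-8,7)=1, clip(7,-8,7)=7, clip(7,-8,7)=7, clip(-4,-8,7)=-4, clip(0,-8,7)=0 -> [7, -2, 1, 7, 7, -4, 0]
Stage 2 (AMPLIFY -2): 7*-2=-14, -2*-2=4, 1*-2=-2, 7*-2=-14, 7*-2=-14, -4*-2=8, 0*-2=0 -> [-14, 4, -2, -14, -14, 8, 0]
Stage 3 (OFFSET -5): -14+-5=-19, 4+-5=-1, -2+-5=-7, -14+-5=-19, -14+-5=-19, 8+-5=3, 0+-5=-5 -> [-19, -1, -7, -19, -19, 3, -5]
Stage 4 (AMPLIFY 3): -19*3=-57, -1*3=-3, -7*3=-21, -19*3=-57, -19*3=-57, 3*3=9, -5*3=-15 -> [-57, -3, -21, -57, -57, 9, -15]
Stage 5 (ABS): |-57|=57, |-3|=3, |-21|=21, |-57|=57, |-57|=57, |9|=9, |-15|=15 -> [57, 3, 21, 57, 57, 9, 15]
Stage 6 (DIFF): s[0]=57, 3-57=-54, 21-3=18, 57-21=36, 57-57=0, 9-57=-48, 15-9=6 -> [57, -54, 18, 36, 0, -48, 6]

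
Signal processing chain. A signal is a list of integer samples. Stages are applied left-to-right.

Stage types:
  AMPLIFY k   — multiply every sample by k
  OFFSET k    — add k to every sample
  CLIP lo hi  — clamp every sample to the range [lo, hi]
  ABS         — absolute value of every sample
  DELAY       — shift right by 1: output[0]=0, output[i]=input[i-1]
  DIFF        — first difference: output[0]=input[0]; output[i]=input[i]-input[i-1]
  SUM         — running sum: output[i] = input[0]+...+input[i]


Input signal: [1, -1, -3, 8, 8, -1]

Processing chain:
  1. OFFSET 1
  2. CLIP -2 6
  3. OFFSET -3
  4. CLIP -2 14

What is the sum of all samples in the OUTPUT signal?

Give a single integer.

Input: [1, -1, -3, 8, 8, -1]
Stage 1 (OFFSET 1): 1+1=2, -1+1=0, -3+1=-2, 8+1=9, 8+1=9, -1+1=0 -> [2, 0, -2, 9, 9, 0]
Stage 2 (CLIP -2 6): clip(2,-2,6)=2, clip(0,-2,6)=0, clip(-2,-2,6)=-2, clip(9,-2,6)=6, clip(9,-2,6)=6, clip(0,-2,6)=0 -> [2, 0, -2, 6, 6, 0]
Stage 3 (OFFSET -3): 2+-3=-1, 0+-3=-3, -2+-3=-5, 6+-3=3, 6+-3=3, 0+-3=-3 -> [-1, -3, -5, 3, 3, -3]
Stage 4 (CLIP -2 14): clip(-1,-2,14)=-1, clip(-3,-2,14)=-2, clip(-5,-2,14)=-2, clip(3,-2,14)=3, clip(3,-2,14)=3, clip(-3,-2,14)=-2 -> [-1, -2, -2, 3, 3, -2]
Output sum: -1

Answer: -1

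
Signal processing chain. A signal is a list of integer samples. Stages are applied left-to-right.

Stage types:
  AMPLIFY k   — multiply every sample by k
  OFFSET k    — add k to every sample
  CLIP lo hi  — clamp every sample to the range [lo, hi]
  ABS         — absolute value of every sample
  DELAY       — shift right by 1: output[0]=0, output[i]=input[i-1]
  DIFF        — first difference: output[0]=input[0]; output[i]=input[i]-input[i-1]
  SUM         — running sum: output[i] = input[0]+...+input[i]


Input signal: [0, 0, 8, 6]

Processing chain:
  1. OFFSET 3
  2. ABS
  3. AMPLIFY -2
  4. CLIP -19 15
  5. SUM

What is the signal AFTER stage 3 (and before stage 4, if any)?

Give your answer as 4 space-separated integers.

Answer: -6 -6 -22 -18

Derivation:
Input: [0, 0, 8, 6]
Stage 1 (OFFSET 3): 0+3=3, 0+3=3, 8+3=11, 6+3=9 -> [3, 3, 11, 9]
Stage 2 (ABS): |3|=3, |3|=3, |11|=11, |9|=9 -> [3, 3, 11, 9]
Stage 3 (AMPLIFY -2): 3*-2=-6, 3*-2=-6, 11*-2=-22, 9*-2=-18 -> [-6, -6, -22, -18]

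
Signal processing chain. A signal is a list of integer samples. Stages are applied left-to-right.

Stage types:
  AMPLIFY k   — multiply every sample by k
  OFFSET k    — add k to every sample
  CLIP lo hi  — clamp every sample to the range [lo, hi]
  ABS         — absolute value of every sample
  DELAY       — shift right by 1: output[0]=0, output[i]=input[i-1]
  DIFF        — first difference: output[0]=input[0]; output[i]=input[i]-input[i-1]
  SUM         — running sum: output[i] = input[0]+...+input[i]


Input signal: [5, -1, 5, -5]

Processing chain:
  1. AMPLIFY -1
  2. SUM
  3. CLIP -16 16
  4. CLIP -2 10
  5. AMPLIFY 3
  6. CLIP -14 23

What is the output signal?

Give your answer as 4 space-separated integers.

Answer: -6 -6 -6 -6

Derivation:
Input: [5, -1, 5, -5]
Stage 1 (AMPLIFY -1): 5*-1=-5, -1*-1=1, 5*-1=-5, -5*-1=5 -> [-5, 1, -5, 5]
Stage 2 (SUM): sum[0..0]=-5, sum[0..1]=-4, sum[0..2]=-9, sum[0..3]=-4 -> [-5, -4, -9, -4]
Stage 3 (CLIP -16 16): clip(-5,-16,16)=-5, clip(-4,-16,16)=-4, clip(-9,-16,16)=-9, clip(-4,-16,16)=-4 -> [-5, -4, -9, -4]
Stage 4 (CLIP -2 10): clip(-5,-2,10)=-2, clip(-4,-2,10)=-2, clip(-9,-2,10)=-2, clip(-4,-2,10)=-2 -> [-2, -2, -2, -2]
Stage 5 (AMPLIFY 3): -2*3=-6, -2*3=-6, -2*3=-6, -2*3=-6 -> [-6, -6, -6, -6]
Stage 6 (CLIP -14 23): clip(-6,-14,23)=-6, clip(-6,-14,23)=-6, clip(-6,-14,23)=-6, clip(-6,-14,23)=-6 -> [-6, -6, -6, -6]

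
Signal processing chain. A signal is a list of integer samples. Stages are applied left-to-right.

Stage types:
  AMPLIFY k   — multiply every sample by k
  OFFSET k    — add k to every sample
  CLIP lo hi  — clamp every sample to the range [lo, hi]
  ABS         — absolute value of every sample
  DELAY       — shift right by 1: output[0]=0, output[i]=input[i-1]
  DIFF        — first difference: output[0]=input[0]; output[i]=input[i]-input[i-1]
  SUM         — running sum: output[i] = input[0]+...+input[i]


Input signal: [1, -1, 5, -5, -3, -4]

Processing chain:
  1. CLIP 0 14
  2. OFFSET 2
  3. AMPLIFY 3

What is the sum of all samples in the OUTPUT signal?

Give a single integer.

Input: [1, -1, 5, -5, -3, -4]
Stage 1 (CLIP 0 14): clip(1,0,14)=1, clip(-1,0,14)=0, clip(5,0,14)=5, clip(-5,0,14)=0, clip(-3,0,14)=0, clip(-4,0,14)=0 -> [1, 0, 5, 0, 0, 0]
Stage 2 (OFFSET 2): 1+2=3, 0+2=2, 5+2=7, 0+2=2, 0+2=2, 0+2=2 -> [3, 2, 7, 2, 2, 2]
Stage 3 (AMPLIFY 3): 3*3=9, 2*3=6, 7*3=21, 2*3=6, 2*3=6, 2*3=6 -> [9, 6, 21, 6, 6, 6]
Output sum: 54

Answer: 54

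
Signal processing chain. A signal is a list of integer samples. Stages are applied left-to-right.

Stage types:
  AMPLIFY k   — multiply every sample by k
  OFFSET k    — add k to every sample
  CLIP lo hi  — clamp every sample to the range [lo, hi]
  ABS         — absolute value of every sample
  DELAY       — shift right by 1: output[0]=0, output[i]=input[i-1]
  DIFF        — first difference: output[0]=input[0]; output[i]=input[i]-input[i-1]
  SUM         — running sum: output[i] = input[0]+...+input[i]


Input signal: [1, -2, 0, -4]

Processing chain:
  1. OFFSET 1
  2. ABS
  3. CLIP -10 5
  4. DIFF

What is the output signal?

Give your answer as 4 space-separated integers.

Answer: 2 -1 0 2

Derivation:
Input: [1, -2, 0, -4]
Stage 1 (OFFSET 1): 1+1=2, -2+1=-1, 0+1=1, -4+1=-3 -> [2, -1, 1, -3]
Stage 2 (ABS): |2|=2, |-1|=1, |1|=1, |-3|=3 -> [2, 1, 1, 3]
Stage 3 (CLIP -10 5): clip(2,-10,5)=2, clip(1,-10,5)=1, clip(1,-10,5)=1, clip(3,-10,5)=3 -> [2, 1, 1, 3]
Stage 4 (DIFF): s[0]=2, 1-2=-1, 1-1=0, 3-1=2 -> [2, -1, 0, 2]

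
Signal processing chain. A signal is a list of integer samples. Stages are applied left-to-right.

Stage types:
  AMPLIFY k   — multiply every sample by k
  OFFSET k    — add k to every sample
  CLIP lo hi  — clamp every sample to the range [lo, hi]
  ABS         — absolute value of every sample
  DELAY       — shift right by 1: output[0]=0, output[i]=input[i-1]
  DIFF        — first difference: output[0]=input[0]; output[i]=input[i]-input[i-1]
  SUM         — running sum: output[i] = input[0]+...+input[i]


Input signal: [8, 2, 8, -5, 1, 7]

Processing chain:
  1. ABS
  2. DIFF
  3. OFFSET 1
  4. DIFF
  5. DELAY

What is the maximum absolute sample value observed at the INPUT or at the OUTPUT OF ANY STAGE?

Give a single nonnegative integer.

Answer: 14

Derivation:
Input: [8, 2, 8, -5, 1, 7] (max |s|=8)
Stage 1 (ABS): |8|=8, |2|=2, |8|=8, |-5|=5, |1|=1, |7|=7 -> [8, 2, 8, 5, 1, 7] (max |s|=8)
Stage 2 (DIFF): s[0]=8, 2-8=-6, 8-2=6, 5-8=-3, 1-5=-4, 7-1=6 -> [8, -6, 6, -3, -4, 6] (max |s|=8)
Stage 3 (OFFSET 1): 8+1=9, -6+1=-5, 6+1=7, -3+1=-2, -4+1=-3, 6+1=7 -> [9, -5, 7, -2, -3, 7] (max |s|=9)
Stage 4 (DIFF): s[0]=9, -5-9=-14, 7--5=12, -2-7=-9, -3--2=-1, 7--3=10 -> [9, -14, 12, -9, -1, 10] (max |s|=14)
Stage 5 (DELAY): [0, 9, -14, 12, -9, -1] = [0, 9, -14, 12, -9, -1] -> [0, 9, -14, 12, -9, -1] (max |s|=14)
Overall max amplitude: 14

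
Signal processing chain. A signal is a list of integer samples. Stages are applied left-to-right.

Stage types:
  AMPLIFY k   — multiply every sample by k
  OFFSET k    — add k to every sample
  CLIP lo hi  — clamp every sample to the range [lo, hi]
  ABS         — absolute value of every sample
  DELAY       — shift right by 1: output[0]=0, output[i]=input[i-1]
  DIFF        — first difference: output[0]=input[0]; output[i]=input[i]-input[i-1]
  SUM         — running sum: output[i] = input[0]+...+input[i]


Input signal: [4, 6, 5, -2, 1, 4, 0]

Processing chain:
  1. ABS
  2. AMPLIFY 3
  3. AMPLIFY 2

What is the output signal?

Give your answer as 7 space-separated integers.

Answer: 24 36 30 12 6 24 0

Derivation:
Input: [4, 6, 5, -2, 1, 4, 0]
Stage 1 (ABS): |4|=4, |6|=6, |5|=5, |-2|=2, |1|=1, |4|=4, |0|=0 -> [4, 6, 5, 2, 1, 4, 0]
Stage 2 (AMPLIFY 3): 4*3=12, 6*3=18, 5*3=15, 2*3=6, 1*3=3, 4*3=12, 0*3=0 -> [12, 18, 15, 6, 3, 12, 0]
Stage 3 (AMPLIFY 2): 12*2=24, 18*2=36, 15*2=30, 6*2=12, 3*2=6, 12*2=24, 0*2=0 -> [24, 36, 30, 12, 6, 24, 0]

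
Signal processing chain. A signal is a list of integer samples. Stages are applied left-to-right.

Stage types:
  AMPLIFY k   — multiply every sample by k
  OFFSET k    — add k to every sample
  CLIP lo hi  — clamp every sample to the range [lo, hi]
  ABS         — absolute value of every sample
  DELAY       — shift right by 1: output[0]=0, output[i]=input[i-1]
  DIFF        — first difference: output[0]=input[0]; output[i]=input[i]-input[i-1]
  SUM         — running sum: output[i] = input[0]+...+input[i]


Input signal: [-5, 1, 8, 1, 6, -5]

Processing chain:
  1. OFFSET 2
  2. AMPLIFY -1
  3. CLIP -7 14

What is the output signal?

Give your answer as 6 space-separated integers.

Answer: 3 -3 -7 -3 -7 3

Derivation:
Input: [-5, 1, 8, 1, 6, -5]
Stage 1 (OFFSET 2): -5+2=-3, 1+2=3, 8+2=10, 1+2=3, 6+2=8, -5+2=-3 -> [-3, 3, 10, 3, 8, -3]
Stage 2 (AMPLIFY -1): -3*-1=3, 3*-1=-3, 10*-1=-10, 3*-1=-3, 8*-1=-8, -3*-1=3 -> [3, -3, -10, -3, -8, 3]
Stage 3 (CLIP -7 14): clip(3,-7,14)=3, clip(-3,-7,14)=-3, clip(-10,-7,14)=-7, clip(-3,-7,14)=-3, clip(-8,-7,14)=-7, clip(3,-7,14)=3 -> [3, -3, -7, -3, -7, 3]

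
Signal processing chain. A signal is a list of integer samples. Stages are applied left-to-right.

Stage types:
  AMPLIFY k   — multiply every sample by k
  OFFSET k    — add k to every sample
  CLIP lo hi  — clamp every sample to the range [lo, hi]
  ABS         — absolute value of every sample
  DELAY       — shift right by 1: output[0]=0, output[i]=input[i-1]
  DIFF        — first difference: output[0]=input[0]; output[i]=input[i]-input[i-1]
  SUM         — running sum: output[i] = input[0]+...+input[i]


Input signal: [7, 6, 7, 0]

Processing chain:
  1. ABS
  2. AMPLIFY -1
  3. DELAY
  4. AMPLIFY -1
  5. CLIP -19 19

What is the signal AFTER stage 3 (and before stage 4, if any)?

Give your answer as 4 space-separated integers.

Answer: 0 -7 -6 -7

Derivation:
Input: [7, 6, 7, 0]
Stage 1 (ABS): |7|=7, |6|=6, |7|=7, |0|=0 -> [7, 6, 7, 0]
Stage 2 (AMPLIFY -1): 7*-1=-7, 6*-1=-6, 7*-1=-7, 0*-1=0 -> [-7, -6, -7, 0]
Stage 3 (DELAY): [0, -7, -6, -7] = [0, -7, -6, -7] -> [0, -7, -6, -7]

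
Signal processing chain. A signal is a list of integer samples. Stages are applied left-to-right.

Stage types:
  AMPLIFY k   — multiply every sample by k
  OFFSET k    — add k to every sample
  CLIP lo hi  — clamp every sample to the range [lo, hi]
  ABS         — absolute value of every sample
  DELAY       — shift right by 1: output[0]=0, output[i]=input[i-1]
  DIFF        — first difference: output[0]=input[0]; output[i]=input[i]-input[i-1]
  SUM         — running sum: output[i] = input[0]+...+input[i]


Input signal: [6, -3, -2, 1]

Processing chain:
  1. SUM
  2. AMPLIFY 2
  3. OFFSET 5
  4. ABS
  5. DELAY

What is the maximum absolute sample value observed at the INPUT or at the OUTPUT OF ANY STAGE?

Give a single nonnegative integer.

Answer: 17

Derivation:
Input: [6, -3, -2, 1] (max |s|=6)
Stage 1 (SUM): sum[0..0]=6, sum[0..1]=3, sum[0..2]=1, sum[0..3]=2 -> [6, 3, 1, 2] (max |s|=6)
Stage 2 (AMPLIFY 2): 6*2=12, 3*2=6, 1*2=2, 2*2=4 -> [12, 6, 2, 4] (max |s|=12)
Stage 3 (OFFSET 5): 12+5=17, 6+5=11, 2+5=7, 4+5=9 -> [17, 11, 7, 9] (max |s|=17)
Stage 4 (ABS): |17|=17, |11|=11, |7|=7, |9|=9 -> [17, 11, 7, 9] (max |s|=17)
Stage 5 (DELAY): [0, 17, 11, 7] = [0, 17, 11, 7] -> [0, 17, 11, 7] (max |s|=17)
Overall max amplitude: 17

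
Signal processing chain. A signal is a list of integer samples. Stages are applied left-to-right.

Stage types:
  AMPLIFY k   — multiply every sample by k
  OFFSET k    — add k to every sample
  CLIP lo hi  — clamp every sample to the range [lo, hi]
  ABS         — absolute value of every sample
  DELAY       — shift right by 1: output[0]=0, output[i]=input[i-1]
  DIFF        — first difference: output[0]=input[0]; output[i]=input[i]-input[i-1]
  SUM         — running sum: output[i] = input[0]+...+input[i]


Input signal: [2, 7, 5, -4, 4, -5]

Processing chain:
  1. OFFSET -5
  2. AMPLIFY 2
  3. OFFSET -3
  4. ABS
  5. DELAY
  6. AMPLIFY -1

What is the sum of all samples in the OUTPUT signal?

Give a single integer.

Answer: -39

Derivation:
Input: [2, 7, 5, -4, 4, -5]
Stage 1 (OFFSET -5): 2+-5=-3, 7+-5=2, 5+-5=0, -4+-5=-9, 4+-5=-1, -5+-5=-10 -> [-3, 2, 0, -9, -1, -10]
Stage 2 (AMPLIFY 2): -3*2=-6, 2*2=4, 0*2=0, -9*2=-18, -1*2=-2, -10*2=-20 -> [-6, 4, 0, -18, -2, -20]
Stage 3 (OFFSET -3): -6+-3=-9, 4+-3=1, 0+-3=-3, -18+-3=-21, -2+-3=-5, -20+-3=-23 -> [-9, 1, -3, -21, -5, -23]
Stage 4 (ABS): |-9|=9, |1|=1, |-3|=3, |-21|=21, |-5|=5, |-23|=23 -> [9, 1, 3, 21, 5, 23]
Stage 5 (DELAY): [0, 9, 1, 3, 21, 5] = [0, 9, 1, 3, 21, 5] -> [0, 9, 1, 3, 21, 5]
Stage 6 (AMPLIFY -1): 0*-1=0, 9*-1=-9, 1*-1=-1, 3*-1=-3, 21*-1=-21, 5*-1=-5 -> [0, -9, -1, -3, -21, -5]
Output sum: -39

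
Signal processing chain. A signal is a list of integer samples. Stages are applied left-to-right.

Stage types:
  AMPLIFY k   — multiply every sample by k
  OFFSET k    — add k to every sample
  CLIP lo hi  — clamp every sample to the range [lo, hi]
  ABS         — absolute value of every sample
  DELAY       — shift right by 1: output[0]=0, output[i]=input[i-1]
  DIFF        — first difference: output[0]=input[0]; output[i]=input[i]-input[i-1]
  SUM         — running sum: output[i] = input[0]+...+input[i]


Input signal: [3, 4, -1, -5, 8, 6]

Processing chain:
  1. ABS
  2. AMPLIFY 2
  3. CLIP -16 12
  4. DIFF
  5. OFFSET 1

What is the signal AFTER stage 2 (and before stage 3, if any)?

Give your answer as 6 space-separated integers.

Answer: 6 8 2 10 16 12

Derivation:
Input: [3, 4, -1, -5, 8, 6]
Stage 1 (ABS): |3|=3, |4|=4, |-1|=1, |-5|=5, |8|=8, |6|=6 -> [3, 4, 1, 5, 8, 6]
Stage 2 (AMPLIFY 2): 3*2=6, 4*2=8, 1*2=2, 5*2=10, 8*2=16, 6*2=12 -> [6, 8, 2, 10, 16, 12]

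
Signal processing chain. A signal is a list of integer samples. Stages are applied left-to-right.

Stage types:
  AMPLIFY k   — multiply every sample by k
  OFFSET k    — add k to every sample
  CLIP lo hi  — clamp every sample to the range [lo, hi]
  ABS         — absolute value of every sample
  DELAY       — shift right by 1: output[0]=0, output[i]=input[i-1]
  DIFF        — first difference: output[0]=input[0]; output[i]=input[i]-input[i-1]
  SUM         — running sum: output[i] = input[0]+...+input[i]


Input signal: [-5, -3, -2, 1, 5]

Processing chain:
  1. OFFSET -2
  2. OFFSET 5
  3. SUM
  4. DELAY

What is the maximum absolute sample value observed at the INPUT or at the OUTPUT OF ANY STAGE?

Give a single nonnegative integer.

Answer: 11

Derivation:
Input: [-5, -3, -2, 1, 5] (max |s|=5)
Stage 1 (OFFSET -2): -5+-2=-7, -3+-2=-5, -2+-2=-4, 1+-2=-1, 5+-2=3 -> [-7, -5, -4, -1, 3] (max |s|=7)
Stage 2 (OFFSET 5): -7+5=-2, -5+5=0, -4+5=1, -1+5=4, 3+5=8 -> [-2, 0, 1, 4, 8] (max |s|=8)
Stage 3 (SUM): sum[0..0]=-2, sum[0..1]=-2, sum[0..2]=-1, sum[0..3]=3, sum[0..4]=11 -> [-2, -2, -1, 3, 11] (max |s|=11)
Stage 4 (DELAY): [0, -2, -2, -1, 3] = [0, -2, -2, -1, 3] -> [0, -2, -2, -1, 3] (max |s|=3)
Overall max amplitude: 11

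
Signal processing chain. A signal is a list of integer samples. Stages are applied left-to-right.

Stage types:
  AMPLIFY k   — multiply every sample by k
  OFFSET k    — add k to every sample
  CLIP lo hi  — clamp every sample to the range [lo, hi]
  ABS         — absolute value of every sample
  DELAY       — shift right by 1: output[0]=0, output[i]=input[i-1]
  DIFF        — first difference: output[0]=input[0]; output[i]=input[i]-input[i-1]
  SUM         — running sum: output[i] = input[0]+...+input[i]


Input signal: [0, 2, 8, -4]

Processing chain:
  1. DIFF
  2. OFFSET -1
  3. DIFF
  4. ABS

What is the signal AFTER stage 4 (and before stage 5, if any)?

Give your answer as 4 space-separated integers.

Answer: 1 2 4 18

Derivation:
Input: [0, 2, 8, -4]
Stage 1 (DIFF): s[0]=0, 2-0=2, 8-2=6, -4-8=-12 -> [0, 2, 6, -12]
Stage 2 (OFFSET -1): 0+-1=-1, 2+-1=1, 6+-1=5, -12+-1=-13 -> [-1, 1, 5, -13]
Stage 3 (DIFF): s[0]=-1, 1--1=2, 5-1=4, -13-5=-18 -> [-1, 2, 4, -18]
Stage 4 (ABS): |-1|=1, |2|=2, |4|=4, |-18|=18 -> [1, 2, 4, 18]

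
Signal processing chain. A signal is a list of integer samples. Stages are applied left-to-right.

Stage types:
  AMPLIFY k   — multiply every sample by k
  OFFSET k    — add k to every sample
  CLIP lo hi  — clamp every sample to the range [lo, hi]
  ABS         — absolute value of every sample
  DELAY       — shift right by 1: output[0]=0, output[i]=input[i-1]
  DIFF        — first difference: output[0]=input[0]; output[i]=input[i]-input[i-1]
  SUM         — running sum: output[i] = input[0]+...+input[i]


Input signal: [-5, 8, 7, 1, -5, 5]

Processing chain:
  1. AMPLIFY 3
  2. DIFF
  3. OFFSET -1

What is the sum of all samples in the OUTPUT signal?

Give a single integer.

Input: [-5, 8, 7, 1, -5, 5]
Stage 1 (AMPLIFY 3): -5*3=-15, 8*3=24, 7*3=21, 1*3=3, -5*3=-15, 5*3=15 -> [-15, 24, 21, 3, -15, 15]
Stage 2 (DIFF): s[0]=-15, 24--15=39, 21-24=-3, 3-21=-18, -15-3=-18, 15--15=30 -> [-15, 39, -3, -18, -18, 30]
Stage 3 (OFFSET -1): -15+-1=-16, 39+-1=38, -3+-1=-4, -18+-1=-19, -18+-1=-19, 30+-1=29 -> [-16, 38, -4, -19, -19, 29]
Output sum: 9

Answer: 9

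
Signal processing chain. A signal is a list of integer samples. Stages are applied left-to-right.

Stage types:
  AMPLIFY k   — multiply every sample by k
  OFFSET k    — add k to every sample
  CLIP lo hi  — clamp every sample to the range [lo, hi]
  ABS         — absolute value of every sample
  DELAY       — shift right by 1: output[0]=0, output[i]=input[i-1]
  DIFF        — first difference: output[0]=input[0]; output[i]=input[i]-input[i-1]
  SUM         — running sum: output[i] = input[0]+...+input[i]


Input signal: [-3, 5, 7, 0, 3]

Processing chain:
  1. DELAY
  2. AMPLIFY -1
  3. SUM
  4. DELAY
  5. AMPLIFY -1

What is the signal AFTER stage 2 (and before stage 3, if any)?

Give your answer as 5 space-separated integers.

Answer: 0 3 -5 -7 0

Derivation:
Input: [-3, 5, 7, 0, 3]
Stage 1 (DELAY): [0, -3, 5, 7, 0] = [0, -3, 5, 7, 0] -> [0, -3, 5, 7, 0]
Stage 2 (AMPLIFY -1): 0*-1=0, -3*-1=3, 5*-1=-5, 7*-1=-7, 0*-1=0 -> [0, 3, -5, -7, 0]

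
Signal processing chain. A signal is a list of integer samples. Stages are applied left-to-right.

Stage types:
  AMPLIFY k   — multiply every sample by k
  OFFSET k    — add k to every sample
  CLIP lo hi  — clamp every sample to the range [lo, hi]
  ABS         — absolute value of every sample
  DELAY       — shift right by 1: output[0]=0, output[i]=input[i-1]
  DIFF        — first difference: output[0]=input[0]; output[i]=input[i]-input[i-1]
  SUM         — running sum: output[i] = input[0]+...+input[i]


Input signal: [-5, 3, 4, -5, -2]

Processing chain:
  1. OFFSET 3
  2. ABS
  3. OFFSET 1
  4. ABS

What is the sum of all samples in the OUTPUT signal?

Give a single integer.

Answer: 23

Derivation:
Input: [-5, 3, 4, -5, -2]
Stage 1 (OFFSET 3): -5+3=-2, 3+3=6, 4+3=7, -5+3=-2, -2+3=1 -> [-2, 6, 7, -2, 1]
Stage 2 (ABS): |-2|=2, |6|=6, |7|=7, |-2|=2, |1|=1 -> [2, 6, 7, 2, 1]
Stage 3 (OFFSET 1): 2+1=3, 6+1=7, 7+1=8, 2+1=3, 1+1=2 -> [3, 7, 8, 3, 2]
Stage 4 (ABS): |3|=3, |7|=7, |8|=8, |3|=3, |2|=2 -> [3, 7, 8, 3, 2]
Output sum: 23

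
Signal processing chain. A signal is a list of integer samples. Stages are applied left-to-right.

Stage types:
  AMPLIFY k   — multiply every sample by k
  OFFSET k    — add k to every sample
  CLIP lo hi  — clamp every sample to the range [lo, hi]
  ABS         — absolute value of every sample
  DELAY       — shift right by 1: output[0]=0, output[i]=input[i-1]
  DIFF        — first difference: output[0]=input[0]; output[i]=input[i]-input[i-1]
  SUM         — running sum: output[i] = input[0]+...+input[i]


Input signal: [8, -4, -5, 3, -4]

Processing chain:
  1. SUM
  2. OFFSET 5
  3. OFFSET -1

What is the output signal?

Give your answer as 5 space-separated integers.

Answer: 12 8 3 6 2

Derivation:
Input: [8, -4, -5, 3, -4]
Stage 1 (SUM): sum[0..0]=8, sum[0..1]=4, sum[0..2]=-1, sum[0..3]=2, sum[0..4]=-2 -> [8, 4, -1, 2, -2]
Stage 2 (OFFSET 5): 8+5=13, 4+5=9, -1+5=4, 2+5=7, -2+5=3 -> [13, 9, 4, 7, 3]
Stage 3 (OFFSET -1): 13+-1=12, 9+-1=8, 4+-1=3, 7+-1=6, 3+-1=2 -> [12, 8, 3, 6, 2]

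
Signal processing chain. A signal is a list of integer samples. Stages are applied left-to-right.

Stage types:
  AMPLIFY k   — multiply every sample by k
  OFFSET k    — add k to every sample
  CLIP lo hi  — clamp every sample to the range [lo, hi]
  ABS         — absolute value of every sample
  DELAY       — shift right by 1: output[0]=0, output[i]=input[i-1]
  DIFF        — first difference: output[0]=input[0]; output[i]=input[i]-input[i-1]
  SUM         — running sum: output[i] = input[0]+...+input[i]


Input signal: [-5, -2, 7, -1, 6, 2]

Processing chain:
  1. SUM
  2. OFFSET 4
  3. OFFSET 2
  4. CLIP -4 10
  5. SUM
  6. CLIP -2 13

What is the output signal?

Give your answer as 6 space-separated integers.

Input: [-5, -2, 7, -1, 6, 2]
Stage 1 (SUM): sum[0..0]=-5, sum[0..1]=-7, sum[0..2]=0, sum[0..3]=-1, sum[0..4]=5, sum[0..5]=7 -> [-5, -7, 0, -1, 5, 7]
Stage 2 (OFFSET 4): -5+4=-1, -7+4=-3, 0+4=4, -1+4=3, 5+4=9, 7+4=11 -> [-1, -3, 4, 3, 9, 11]
Stage 3 (OFFSET 2): -1+2=1, -3+2=-1, 4+2=6, 3+2=5, 9+2=11, 11+2=13 -> [1, -1, 6, 5, 11, 13]
Stage 4 (CLIP -4 10): clip(1,-4,10)=1, clip(-1,-4,10)=-1, clip(6,-4,10)=6, clip(5,-4,10)=5, clip(11,-4,10)=10, clip(13,-4,10)=10 -> [1, -1, 6, 5, 10, 10]
Stage 5 (SUM): sum[0..0]=1, sum[0..1]=0, sum[0..2]=6, sum[0..3]=11, sum[0..4]=21, sum[0..5]=31 -> [1, 0, 6, 11, 21, 31]
Stage 6 (CLIP -2 13): clip(1,-2,13)=1, clip(0,-2,13)=0, clip(6,-2,13)=6, clip(11,-2,13)=11, clip(21,-2,13)=13, clip(31,-2,13)=13 -> [1, 0, 6, 11, 13, 13]

Answer: 1 0 6 11 13 13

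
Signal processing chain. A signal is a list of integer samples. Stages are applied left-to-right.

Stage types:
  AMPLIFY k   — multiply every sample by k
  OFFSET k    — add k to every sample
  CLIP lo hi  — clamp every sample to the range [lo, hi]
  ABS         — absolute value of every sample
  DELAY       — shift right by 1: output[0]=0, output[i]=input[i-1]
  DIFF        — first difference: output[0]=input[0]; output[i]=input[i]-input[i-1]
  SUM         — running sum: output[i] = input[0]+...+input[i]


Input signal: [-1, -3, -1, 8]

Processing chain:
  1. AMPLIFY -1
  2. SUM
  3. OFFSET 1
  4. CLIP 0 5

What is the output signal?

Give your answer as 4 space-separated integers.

Answer: 2 5 5 0

Derivation:
Input: [-1, -3, -1, 8]
Stage 1 (AMPLIFY -1): -1*-1=1, -3*-1=3, -1*-1=1, 8*-1=-8 -> [1, 3, 1, -8]
Stage 2 (SUM): sum[0..0]=1, sum[0..1]=4, sum[0..2]=5, sum[0..3]=-3 -> [1, 4, 5, -3]
Stage 3 (OFFSET 1): 1+1=2, 4+1=5, 5+1=6, -3+1=-2 -> [2, 5, 6, -2]
Stage 4 (CLIP 0 5): clip(2,0,5)=2, clip(5,0,5)=5, clip(6,0,5)=5, clip(-2,0,5)=0 -> [2, 5, 5, 0]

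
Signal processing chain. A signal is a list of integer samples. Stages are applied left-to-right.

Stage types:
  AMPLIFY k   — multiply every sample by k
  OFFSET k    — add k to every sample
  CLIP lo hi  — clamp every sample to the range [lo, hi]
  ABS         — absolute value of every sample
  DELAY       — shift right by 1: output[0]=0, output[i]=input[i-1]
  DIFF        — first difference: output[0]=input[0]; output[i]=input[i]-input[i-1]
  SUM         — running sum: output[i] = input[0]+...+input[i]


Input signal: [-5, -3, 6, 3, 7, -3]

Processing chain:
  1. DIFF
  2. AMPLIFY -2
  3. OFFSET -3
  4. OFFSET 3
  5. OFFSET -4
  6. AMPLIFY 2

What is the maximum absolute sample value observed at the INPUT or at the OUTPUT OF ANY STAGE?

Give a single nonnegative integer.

Answer: 44

Derivation:
Input: [-5, -3, 6, 3, 7, -3] (max |s|=7)
Stage 1 (DIFF): s[0]=-5, -3--5=2, 6--3=9, 3-6=-3, 7-3=4, -3-7=-10 -> [-5, 2, 9, -3, 4, -10] (max |s|=10)
Stage 2 (AMPLIFY -2): -5*-2=10, 2*-2=-4, 9*-2=-18, -3*-2=6, 4*-2=-8, -10*-2=20 -> [10, -4, -18, 6, -8, 20] (max |s|=20)
Stage 3 (OFFSET -3): 10+-3=7, -4+-3=-7, -18+-3=-21, 6+-3=3, -8+-3=-11, 20+-3=17 -> [7, -7, -21, 3, -11, 17] (max |s|=21)
Stage 4 (OFFSET 3): 7+3=10, -7+3=-4, -21+3=-18, 3+3=6, -11+3=-8, 17+3=20 -> [10, -4, -18, 6, -8, 20] (max |s|=20)
Stage 5 (OFFSET -4): 10+-4=6, -4+-4=-8, -18+-4=-22, 6+-4=2, -8+-4=-12, 20+-4=16 -> [6, -8, -22, 2, -12, 16] (max |s|=22)
Stage 6 (AMPLIFY 2): 6*2=12, -8*2=-16, -22*2=-44, 2*2=4, -12*2=-24, 16*2=32 -> [12, -16, -44, 4, -24, 32] (max |s|=44)
Overall max amplitude: 44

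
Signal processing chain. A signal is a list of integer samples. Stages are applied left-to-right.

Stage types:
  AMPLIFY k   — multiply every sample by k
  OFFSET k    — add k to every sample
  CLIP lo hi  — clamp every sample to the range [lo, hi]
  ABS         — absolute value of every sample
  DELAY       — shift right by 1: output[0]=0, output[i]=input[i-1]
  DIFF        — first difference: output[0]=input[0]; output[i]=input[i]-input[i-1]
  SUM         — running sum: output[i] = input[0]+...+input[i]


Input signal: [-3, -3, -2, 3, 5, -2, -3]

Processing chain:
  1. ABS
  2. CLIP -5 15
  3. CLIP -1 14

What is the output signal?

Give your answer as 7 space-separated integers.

Input: [-3, -3, -2, 3, 5, -2, -3]
Stage 1 (ABS): |-3|=3, |-3|=3, |-2|=2, |3|=3, |5|=5, |-2|=2, |-3|=3 -> [3, 3, 2, 3, 5, 2, 3]
Stage 2 (CLIP -5 15): clip(3,-5,15)=3, clip(3,-5,15)=3, clip(2,-5,15)=2, clip(3,-5,15)=3, clip(5,-5,15)=5, clip(2,-5,15)=2, clip(3,-5,15)=3 -> [3, 3, 2, 3, 5, 2, 3]
Stage 3 (CLIP -1 14): clip(3,-1,14)=3, clip(3,-1,14)=3, clip(2,-1,14)=2, clip(3,-1,14)=3, clip(5,-1,14)=5, clip(2,-1,14)=2, clip(3,-1,14)=3 -> [3, 3, 2, 3, 5, 2, 3]

Answer: 3 3 2 3 5 2 3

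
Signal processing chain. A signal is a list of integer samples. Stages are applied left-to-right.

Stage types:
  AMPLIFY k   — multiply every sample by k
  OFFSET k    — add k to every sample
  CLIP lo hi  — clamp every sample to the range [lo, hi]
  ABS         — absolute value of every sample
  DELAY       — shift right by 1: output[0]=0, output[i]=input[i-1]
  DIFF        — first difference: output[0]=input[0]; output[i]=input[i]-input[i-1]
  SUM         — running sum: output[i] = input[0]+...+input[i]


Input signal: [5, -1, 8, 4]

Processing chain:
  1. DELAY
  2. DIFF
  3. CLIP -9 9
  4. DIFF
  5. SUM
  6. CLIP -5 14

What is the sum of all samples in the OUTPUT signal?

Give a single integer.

Answer: 9

Derivation:
Input: [5, -1, 8, 4]
Stage 1 (DELAY): [0, 5, -1, 8] = [0, 5, -1, 8] -> [0, 5, -1, 8]
Stage 2 (DIFF): s[0]=0, 5-0=5, -1-5=-6, 8--1=9 -> [0, 5, -6, 9]
Stage 3 (CLIP -9 9): clip(0,-9,9)=0, clip(5,-9,9)=5, clip(-6,-9,9)=-6, clip(9,-9,9)=9 -> [0, 5, -6, 9]
Stage 4 (DIFF): s[0]=0, 5-0=5, -6-5=-11, 9--6=15 -> [0, 5, -11, 15]
Stage 5 (SUM): sum[0..0]=0, sum[0..1]=5, sum[0..2]=-6, sum[0..3]=9 -> [0, 5, -6, 9]
Stage 6 (CLIP -5 14): clip(0,-5,14)=0, clip(5,-5,14)=5, clip(-6,-5,14)=-5, clip(9,-5,14)=9 -> [0, 5, -5, 9]
Output sum: 9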